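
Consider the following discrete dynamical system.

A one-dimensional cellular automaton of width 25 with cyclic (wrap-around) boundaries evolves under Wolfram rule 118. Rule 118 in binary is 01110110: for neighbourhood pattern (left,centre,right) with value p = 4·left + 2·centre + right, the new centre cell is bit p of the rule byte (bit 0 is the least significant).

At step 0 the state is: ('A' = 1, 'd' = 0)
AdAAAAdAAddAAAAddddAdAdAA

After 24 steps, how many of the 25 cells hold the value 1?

18

0) AdAAAAdAAddAAAAddddAdAdAA
1) AAdddAAdAAAdddAAddAAAAAdd
2) dAAdAdAAddAAdAdAAAddddAAA
3) AdAAAAdAAAdAAAAddAAddAddA
4) AAdddAAddAAdddAAAdAAAAAAd
5) dAAdAdAAAdAAdAddAAdddddAA
6) AdAAAAddAAdAAAAAdAAdddAdA
7) AAdddAAAdAAddddAAdAAdAAAd
8) dAAdAddAAdAAddAdAAdAAddAA
9) AdAAAAAdAAdAAAAAdAAdAAAdA
10) AAddddAAdAAddddAAdAAddAAd
11) dAAddAdAAdAAddAdAAdAAAdAA
12) AdAAAAAdAAdAAAAAdAAddAAdA
13) AAddddAAdAAddddAAdAAAdAAd
14) dAAddAdAAdAAddAdAAddAAdAA
15) AdAAAAAdAAdAAAAAdAAAdAAdA
16) AAddddAAdAAddddAAddAAdAAd
17) dAAddAdAAdAAddAdAAAdAAdAA
18) AdAAAAAdAAdAAAAAddAAdAAdA
19) AAddddAAdAAddddAAAdAAdAAd
20) dAAddAdAAdAAddAddAAdAAdAA
21) AdAAAAAdAAdAAAAAAdAAdAAdA
22) AAddddAAdAAdddddAAdAAdAAd
23) dAAddAdAAdAAdddAdAAdAAdAA
24) AdAAAAAdAAdAAdAAAdAAdAAdA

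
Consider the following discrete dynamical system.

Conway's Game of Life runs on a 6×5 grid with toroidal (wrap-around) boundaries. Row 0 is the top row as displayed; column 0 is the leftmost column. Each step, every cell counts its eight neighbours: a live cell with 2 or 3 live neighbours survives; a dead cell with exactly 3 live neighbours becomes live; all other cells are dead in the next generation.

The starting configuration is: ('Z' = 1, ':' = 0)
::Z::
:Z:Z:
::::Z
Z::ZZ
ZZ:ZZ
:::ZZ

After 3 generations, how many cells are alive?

6

[0] ::Z::
:Z:Z:
::::Z
Z::ZZ
ZZ:ZZ
:::ZZ
[1] ::Z:Z
::ZZ:
::Z::
:ZZ::
:Z:::
:Z:::
[2] :ZZ::
:ZZ::
:::::
:ZZ::
ZZ:::
ZZZ::
[3] :::Z:
:ZZ::
:::::
ZZZ::
:::::
:::::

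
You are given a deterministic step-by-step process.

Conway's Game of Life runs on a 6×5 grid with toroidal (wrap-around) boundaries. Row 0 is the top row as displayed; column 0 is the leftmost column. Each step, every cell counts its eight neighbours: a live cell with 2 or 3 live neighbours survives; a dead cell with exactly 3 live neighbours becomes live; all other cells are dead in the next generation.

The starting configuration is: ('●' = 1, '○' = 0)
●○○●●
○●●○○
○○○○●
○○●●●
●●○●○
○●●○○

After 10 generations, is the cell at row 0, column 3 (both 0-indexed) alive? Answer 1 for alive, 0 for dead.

1

t=0: ●○○●●
○●●○○
○○○○●
○○●●●
●●○●○
○●●○○
t=1: ●○○●●
○●●○○
●●○○●
○●●○○
●○○○○
○○○○○
t=2: ●●●●●
○○●○○
○○○●○
○○●○●
○●○○○
●○○○○
t=3: ●○●●●
●○○○○
○○●●○
○○●●○
●●○○○
○○○●○
t=4: ●●●●○
●○○○○
○●●●●
○○○●●
○●○●●
○○○●○
t=5: ●●●●○
○○○○○
○●●○○
○●○○○
●○○○○
○○○○○
t=6: ○●●○○
●○○●○
○●●○○
●●●○○
○○○○○
●○●○●
t=7: ○○●○○
●○○●○
○○○●●
●○●○○
○○●●●
●○●●○
t=8: ○○●○○
○○●●○
●●●●○
●●●○○
●○○○○
○○○○○
t=9: ○○●●○
○○○○●
●○○○○
○○○●○
●○○○○
○○○○○
t=10: ○○○●○
○○○●●
○○○○●
○○○○●
○○○○○
○○○○○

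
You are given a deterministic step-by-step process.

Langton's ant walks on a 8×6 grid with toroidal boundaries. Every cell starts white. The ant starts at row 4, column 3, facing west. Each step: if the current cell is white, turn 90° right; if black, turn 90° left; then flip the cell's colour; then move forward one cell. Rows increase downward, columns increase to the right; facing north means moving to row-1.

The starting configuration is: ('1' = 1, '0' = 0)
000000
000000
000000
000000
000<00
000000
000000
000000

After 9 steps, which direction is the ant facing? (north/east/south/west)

south

gen 0: 000000
000000
000000
000000
000<00
000000
000000
000000
gen 1: 000000
000000
000000
000^00
000100
000000
000000
000000
gen 2: 000000
000000
000000
0001>0
000100
000000
000000
000000
gen 3: 000000
000000
000000
000110
0001v0
000000
000000
000000
gen 4: 000000
000000
000000
000110
000<10
000000
000000
000000
gen 5: 000000
000000
000000
000110
000010
000v00
000000
000000
gen 6: 000000
000000
000000
000110
000010
00<100
000000
000000
gen 7: 000000
000000
000000
000110
00^010
001100
000000
000000
gen 8: 000000
000000
000000
000110
001>10
001100
000000
000000
gen 9: 000000
000000
000000
000110
001110
001v00
000000
000000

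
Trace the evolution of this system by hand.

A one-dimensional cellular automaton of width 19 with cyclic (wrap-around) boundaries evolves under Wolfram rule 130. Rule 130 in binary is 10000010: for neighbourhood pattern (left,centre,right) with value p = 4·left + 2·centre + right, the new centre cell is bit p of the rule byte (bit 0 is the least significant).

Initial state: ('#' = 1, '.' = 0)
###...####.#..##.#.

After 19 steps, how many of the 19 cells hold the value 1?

3

k=0  ###...####.#..##.#.
k=1  .#...#.##....#.....
k=2  #...#.......#......
k=3  ...#.......#......#
k=4  ..#.......#......#.
k=5  .#.......#......#..
k=6  #.......#......#...
k=7  .......#......#...#
k=8  ......#......#...#.
k=9  .....#......#...#..
k=10  ....#......#...#...
k=11  ...#......#...#....
k=12  ..#......#...#.....
k=13  .#......#...#......
k=14  #......#...#.......
k=15  ......#...#.......#
k=16  .....#...#.......#.
k=17  ....#...#.......#..
k=18  ...#...#.......#...
k=19  ..#...#.......#....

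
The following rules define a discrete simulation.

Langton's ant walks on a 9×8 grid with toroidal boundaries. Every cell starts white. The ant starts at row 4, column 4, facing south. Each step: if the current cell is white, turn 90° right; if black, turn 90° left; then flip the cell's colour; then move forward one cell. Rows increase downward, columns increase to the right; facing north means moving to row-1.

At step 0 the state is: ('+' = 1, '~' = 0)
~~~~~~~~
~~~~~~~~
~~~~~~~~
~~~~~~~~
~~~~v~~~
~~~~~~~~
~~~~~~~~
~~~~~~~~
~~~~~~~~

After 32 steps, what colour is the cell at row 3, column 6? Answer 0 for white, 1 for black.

0

t=0: ~~~~~~~~
~~~~~~~~
~~~~~~~~
~~~~~~~~
~~~~v~~~
~~~~~~~~
~~~~~~~~
~~~~~~~~
~~~~~~~~
t=1: ~~~~~~~~
~~~~~~~~
~~~~~~~~
~~~~~~~~
~~~<+~~~
~~~~~~~~
~~~~~~~~
~~~~~~~~
~~~~~~~~
t=2: ~~~~~~~~
~~~~~~~~
~~~~~~~~
~~~^~~~~
~~~++~~~
~~~~~~~~
~~~~~~~~
~~~~~~~~
~~~~~~~~
t=3: ~~~~~~~~
~~~~~~~~
~~~~~~~~
~~~+>~~~
~~~++~~~
~~~~~~~~
~~~~~~~~
~~~~~~~~
~~~~~~~~
t=4: ~~~~~~~~
~~~~~~~~
~~~~~~~~
~~~++~~~
~~~+v~~~
~~~~~~~~
~~~~~~~~
~~~~~~~~
~~~~~~~~
t=5: ~~~~~~~~
~~~~~~~~
~~~~~~~~
~~~++~~~
~~~+~>~~
~~~~~~~~
~~~~~~~~
~~~~~~~~
~~~~~~~~
t=6: ~~~~~~~~
~~~~~~~~
~~~~~~~~
~~~++~~~
~~~+~+~~
~~~~~v~~
~~~~~~~~
~~~~~~~~
~~~~~~~~
t=7: ~~~~~~~~
~~~~~~~~
~~~~~~~~
~~~++~~~
~~~+~+~~
~~~~<+~~
~~~~~~~~
~~~~~~~~
~~~~~~~~
t=8: ~~~~~~~~
~~~~~~~~
~~~~~~~~
~~~++~~~
~~~+^+~~
~~~~++~~
~~~~~~~~
~~~~~~~~
~~~~~~~~
t=9: ~~~~~~~~
~~~~~~~~
~~~~~~~~
~~~++~~~
~~~++>~~
~~~~++~~
~~~~~~~~
~~~~~~~~
~~~~~~~~
t=10: ~~~~~~~~
~~~~~~~~
~~~~~~~~
~~~++^~~
~~~++~~~
~~~~++~~
~~~~~~~~
~~~~~~~~
~~~~~~~~
t=11: ~~~~~~~~
~~~~~~~~
~~~~~~~~
~~~+++>~
~~~++~~~
~~~~++~~
~~~~~~~~
~~~~~~~~
~~~~~~~~
t=12: ~~~~~~~~
~~~~~~~~
~~~~~~~~
~~~++++~
~~~++~v~
~~~~++~~
~~~~~~~~
~~~~~~~~
~~~~~~~~
t=13: ~~~~~~~~
~~~~~~~~
~~~~~~~~
~~~++++~
~~~++<+~
~~~~++~~
~~~~~~~~
~~~~~~~~
~~~~~~~~
t=14: ~~~~~~~~
~~~~~~~~
~~~~~~~~
~~~++^+~
~~~++++~
~~~~++~~
~~~~~~~~
~~~~~~~~
~~~~~~~~
t=15: ~~~~~~~~
~~~~~~~~
~~~~~~~~
~~~+<~+~
~~~++++~
~~~~++~~
~~~~~~~~
~~~~~~~~
~~~~~~~~
t=16: ~~~~~~~~
~~~~~~~~
~~~~~~~~
~~~+~~+~
~~~+v++~
~~~~++~~
~~~~~~~~
~~~~~~~~
~~~~~~~~
t=17: ~~~~~~~~
~~~~~~~~
~~~~~~~~
~~~+~~+~
~~~+~>+~
~~~~++~~
~~~~~~~~
~~~~~~~~
~~~~~~~~
t=18: ~~~~~~~~
~~~~~~~~
~~~~~~~~
~~~+~^+~
~~~+~~+~
~~~~++~~
~~~~~~~~
~~~~~~~~
~~~~~~~~
t=19: ~~~~~~~~
~~~~~~~~
~~~~~~~~
~~~+~+>~
~~~+~~+~
~~~~++~~
~~~~~~~~
~~~~~~~~
~~~~~~~~
t=20: ~~~~~~~~
~~~~~~~~
~~~~~~^~
~~~+~+~~
~~~+~~+~
~~~~++~~
~~~~~~~~
~~~~~~~~
~~~~~~~~
t=21: ~~~~~~~~
~~~~~~~~
~~~~~~+>
~~~+~+~~
~~~+~~+~
~~~~++~~
~~~~~~~~
~~~~~~~~
~~~~~~~~
t=22: ~~~~~~~~
~~~~~~~~
~~~~~~++
~~~+~+~v
~~~+~~+~
~~~~++~~
~~~~~~~~
~~~~~~~~
~~~~~~~~
t=23: ~~~~~~~~
~~~~~~~~
~~~~~~++
~~~+~+<+
~~~+~~+~
~~~~++~~
~~~~~~~~
~~~~~~~~
~~~~~~~~
t=24: ~~~~~~~~
~~~~~~~~
~~~~~~^+
~~~+~+++
~~~+~~+~
~~~~++~~
~~~~~~~~
~~~~~~~~
~~~~~~~~
t=25: ~~~~~~~~
~~~~~~~~
~~~~~<~+
~~~+~+++
~~~+~~+~
~~~~++~~
~~~~~~~~
~~~~~~~~
~~~~~~~~
t=26: ~~~~~~~~
~~~~~^~~
~~~~~+~+
~~~+~+++
~~~+~~+~
~~~~++~~
~~~~~~~~
~~~~~~~~
~~~~~~~~
t=27: ~~~~~~~~
~~~~~+>~
~~~~~+~+
~~~+~+++
~~~+~~+~
~~~~++~~
~~~~~~~~
~~~~~~~~
~~~~~~~~
t=28: ~~~~~~~~
~~~~~++~
~~~~~+v+
~~~+~+++
~~~+~~+~
~~~~++~~
~~~~~~~~
~~~~~~~~
~~~~~~~~
t=29: ~~~~~~~~
~~~~~++~
~~~~~<++
~~~+~+++
~~~+~~+~
~~~~++~~
~~~~~~~~
~~~~~~~~
~~~~~~~~
t=30: ~~~~~~~~
~~~~~++~
~~~~~~++
~~~+~v++
~~~+~~+~
~~~~++~~
~~~~~~~~
~~~~~~~~
~~~~~~~~
t=31: ~~~~~~~~
~~~~~++~
~~~~~~++
~~~+~~>+
~~~+~~+~
~~~~++~~
~~~~~~~~
~~~~~~~~
~~~~~~~~
t=32: ~~~~~~~~
~~~~~++~
~~~~~~^+
~~~+~~~+
~~~+~~+~
~~~~++~~
~~~~~~~~
~~~~~~~~
~~~~~~~~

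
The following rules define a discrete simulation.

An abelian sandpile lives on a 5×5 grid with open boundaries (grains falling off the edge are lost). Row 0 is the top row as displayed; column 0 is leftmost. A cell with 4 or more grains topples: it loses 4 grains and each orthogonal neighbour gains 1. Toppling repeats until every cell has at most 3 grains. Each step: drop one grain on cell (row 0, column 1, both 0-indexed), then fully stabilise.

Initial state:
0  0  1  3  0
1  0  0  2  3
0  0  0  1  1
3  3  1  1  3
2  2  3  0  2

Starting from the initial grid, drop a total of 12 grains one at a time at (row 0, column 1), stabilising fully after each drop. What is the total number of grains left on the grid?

0) 0  0  1  3  0
1  0  0  2  3
0  0  0  1  1
3  3  1  1  3
2  2  3  0  2
1) 0  1  1  3  0
1  0  0  2  3
0  0  0  1  1
3  3  1  1  3
2  2  3  0  2
2) 0  2  1  3  0
1  0  0  2  3
0  0  0  1  1
3  3  1  1  3
2  2  3  0  2
3) 0  3  1  3  0
1  0  0  2  3
0  0  0  1  1
3  3  1  1  3
2  2  3  0  2
4) 1  0  2  3  0
1  1  0  2  3
0  0  0  1  1
3  3  1  1  3
2  2  3  0  2
5) 1  1  2  3  0
1  1  0  2  3
0  0  0  1  1
3  3  1  1  3
2  2  3  0  2
6) 1  2  2  3  0
1  1  0  2  3
0  0  0  1  1
3  3  1  1  3
2  2  3  0  2
7) 1  3  2  3  0
1  1  0  2  3
0  0  0  1  1
3  3  1  1  3
2  2  3  0  2
8) 2  0  3  3  0
1  2  0  2  3
0  0  0  1  1
3  3  1  1  3
2  2  3  0  2
9) 2  1  3  3  0
1  2  0  2  3
0  0  0  1  1
3  3  1  1  3
2  2  3  0  2
10) 2  2  3  3  0
1  2  0  2  3
0  0  0  1  1
3  3  1  1  3
2  2  3  0  2
11) 2  3  3  3  0
1  2  0  2  3
0  0  0  1  1
3  3  1  1  3
2  2  3  0  2
12) 3  1  1  0  1
1  3  1  3  3
0  0  0  1  1
3  3  1  1  3
2  2  3  0  2

39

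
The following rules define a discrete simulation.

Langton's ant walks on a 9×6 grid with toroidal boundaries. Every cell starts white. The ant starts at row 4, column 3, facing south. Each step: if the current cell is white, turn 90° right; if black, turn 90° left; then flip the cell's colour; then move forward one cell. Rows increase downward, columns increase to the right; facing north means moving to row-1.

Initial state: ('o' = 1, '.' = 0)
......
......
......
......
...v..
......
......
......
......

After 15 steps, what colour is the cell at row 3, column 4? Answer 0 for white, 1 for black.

0) ......
......
......
......
...v..
......
......
......
......
1) ......
......
......
......
..<o..
......
......
......
......
2) ......
......
......
..^...
..oo..
......
......
......
......
3) ......
......
......
..o>..
..oo..
......
......
......
......
4) ......
......
......
..oo..
..ov..
......
......
......
......
5) ......
......
......
..oo..
..o.>.
......
......
......
......
6) ......
......
......
..oo..
..o.o.
....v.
......
......
......
7) ......
......
......
..oo..
..o.o.
...<o.
......
......
......
8) ......
......
......
..oo..
..o^o.
...oo.
......
......
......
9) ......
......
......
..oo..
..oo>.
...oo.
......
......
......
10) ......
......
......
..oo^.
..oo..
...oo.
......
......
......
11) ......
......
......
..ooo>
..oo..
...oo.
......
......
......
12) ......
......
......
..oooo
..oo.v
...oo.
......
......
......
13) ......
......
......
..oooo
..oo<o
...oo.
......
......
......
14) ......
......
......
..oo^o
..oooo
...oo.
......
......
......
15) ......
......
......
..o<.o
..oooo
...oo.
......
......
......

0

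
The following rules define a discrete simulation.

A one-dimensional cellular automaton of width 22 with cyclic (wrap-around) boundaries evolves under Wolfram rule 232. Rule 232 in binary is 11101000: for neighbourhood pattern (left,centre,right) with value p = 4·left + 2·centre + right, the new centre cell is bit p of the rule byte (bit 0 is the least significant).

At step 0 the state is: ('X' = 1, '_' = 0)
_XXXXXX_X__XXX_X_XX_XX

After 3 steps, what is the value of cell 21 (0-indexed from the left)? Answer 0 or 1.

step 0: _XXXXXX_X__XXX_X_XX_XX
step 1: XXXXXXXX___XXXX_XXXXXX
step 2: XXXXXXXX___XXXXXXXXXXX
step 3: XXXXXXXX___XXXXXXXXXXX

1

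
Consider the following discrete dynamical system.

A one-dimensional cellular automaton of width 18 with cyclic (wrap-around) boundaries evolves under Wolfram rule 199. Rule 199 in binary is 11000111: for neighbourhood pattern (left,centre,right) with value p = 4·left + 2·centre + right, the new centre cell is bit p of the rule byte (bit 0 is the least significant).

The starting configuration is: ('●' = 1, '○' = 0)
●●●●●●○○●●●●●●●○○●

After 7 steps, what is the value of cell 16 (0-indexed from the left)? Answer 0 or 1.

step 0: ●●●●●●○○●●●●●●●○○●
step 1: ●●●●●●○●○●●●●●●○●○
step 2: ○●●●●●○●○○●●●●●○●○
step 3: ●○●●●●○●○●○●●●●○●○
step 4: ●○○●●●○●○●○○●●●○●○
step 5: ●○●○●●○●○●○●○●●○●○
step 6: ●○●○○●○●○●○●○○●○●○
step 7: ●○●○●●○●○●○●○●●○●○

1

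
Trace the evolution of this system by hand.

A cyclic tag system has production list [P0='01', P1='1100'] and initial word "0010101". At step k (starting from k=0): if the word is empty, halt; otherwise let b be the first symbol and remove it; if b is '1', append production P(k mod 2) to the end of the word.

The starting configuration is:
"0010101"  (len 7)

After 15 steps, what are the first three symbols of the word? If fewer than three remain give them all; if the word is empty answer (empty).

010

gen 0: "0010101"  (len 7)
gen 1: "010101"  (len 6)
gen 2: "10101"  (len 5)
gen 3: "010101"  (len 6)
gen 4: "10101"  (len 5)
gen 5: "010101"  (len 6)
gen 6: "10101"  (len 5)
gen 7: "010101"  (len 6)
gen 8: "10101"  (len 5)
gen 9: "010101"  (len 6)
gen 10: "10101"  (len 5)
gen 11: "010101"  (len 6)
gen 12: "10101"  (len 5)
gen 13: "010101"  (len 6)
gen 14: "10101"  (len 5)
gen 15: "010101"  (len 6)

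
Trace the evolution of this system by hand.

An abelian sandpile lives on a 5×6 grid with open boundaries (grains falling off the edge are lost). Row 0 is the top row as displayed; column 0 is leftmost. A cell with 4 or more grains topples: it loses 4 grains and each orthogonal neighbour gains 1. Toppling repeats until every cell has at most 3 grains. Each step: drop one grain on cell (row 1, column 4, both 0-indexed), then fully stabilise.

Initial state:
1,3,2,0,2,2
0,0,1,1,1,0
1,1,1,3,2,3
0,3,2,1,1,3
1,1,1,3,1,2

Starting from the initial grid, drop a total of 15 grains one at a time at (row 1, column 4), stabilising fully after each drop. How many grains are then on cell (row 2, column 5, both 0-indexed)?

step 0: 1,3,2,0,2,2
0,0,1,1,1,0
1,1,1,3,2,3
0,3,2,1,1,3
1,1,1,3,1,2
step 1: 1,3,2,0,2,2
0,0,1,1,2,0
1,1,1,3,2,3
0,3,2,1,1,3
1,1,1,3,1,2
step 2: 1,3,2,0,2,2
0,0,1,1,3,0
1,1,1,3,2,3
0,3,2,1,1,3
1,1,1,3,1,2
step 3: 1,3,2,0,3,2
0,0,1,2,0,1
1,1,1,3,3,3
0,3,2,1,1,3
1,1,1,3,1,2
step 4: 1,3,2,0,3,2
0,0,1,2,1,1
1,1,1,3,3,3
0,3,2,1,1,3
1,1,1,3,1,2
step 5: 1,3,2,0,3,2
0,0,1,2,2,1
1,1,1,3,3,3
0,3,2,1,1,3
1,1,1,3,1,2
step 6: 1,3,2,0,3,2
0,0,1,2,3,1
1,1,1,3,3,3
0,3,2,1,1,3
1,1,1,3,1,2
step 7: 1,3,2,2,0,3
0,0,2,0,3,3
1,1,2,1,2,1
0,3,2,2,3,0
1,1,1,3,1,3
step 8: 1,3,2,2,2,0
0,0,2,1,1,1
1,1,2,1,3,2
0,3,2,2,3,0
1,1,1,3,1,3
step 9: 1,3,2,2,2,0
0,0,2,1,2,1
1,1,2,1,3,2
0,3,2,2,3,0
1,1,1,3,1,3
step 10: 1,3,2,2,2,0
0,0,2,1,3,1
1,1,2,1,3,2
0,3,2,2,3,0
1,1,1,3,1,3
step 11: 1,3,2,2,3,0
0,0,2,2,1,2
1,1,2,2,1,3
0,3,2,3,0,1
1,1,1,3,2,3
step 12: 1,3,2,2,3,0
0,0,2,2,2,2
1,1,2,2,1,3
0,3,2,3,0,1
1,1,1,3,2,3
step 13: 1,3,2,2,3,0
0,0,2,2,3,2
1,1,2,2,1,3
0,3,2,3,0,1
1,1,1,3,2,3
step 14: 1,3,2,3,0,1
0,0,2,3,1,3
1,1,2,2,2,3
0,3,2,3,0,1
1,1,1,3,2,3
step 15: 1,3,2,3,0,1
0,0,2,3,2,3
1,1,2,2,2,3
0,3,2,3,0,1
1,1,1,3,2,3

3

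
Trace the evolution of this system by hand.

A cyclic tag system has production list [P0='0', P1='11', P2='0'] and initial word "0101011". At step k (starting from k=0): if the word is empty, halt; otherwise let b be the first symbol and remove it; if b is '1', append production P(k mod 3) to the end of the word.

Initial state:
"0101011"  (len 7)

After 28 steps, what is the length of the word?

2

gen 0: "0101011"  (len 7)
gen 1: "101011"  (len 6)
gen 2: "0101111"  (len 7)
gen 3: "101111"  (len 6)
gen 4: "011110"  (len 6)
gen 5: "11110"  (len 5)
gen 6: "11100"  (len 5)
gen 7: "11000"  (len 5)
gen 8: "100011"  (len 6)
gen 9: "000110"  (len 6)
gen 10: "00110"  (len 5)
gen 11: "0110"  (len 4)
gen 12: "110"  (len 3)
gen 13: "100"  (len 3)
gen 14: "0011"  (len 4)
gen 15: "011"  (len 3)
gen 16: "11"  (len 2)
gen 17: "111"  (len 3)
gen 18: "110"  (len 3)
gen 19: "100"  (len 3)
gen 20: "0011"  (len 4)
gen 21: "011"  (len 3)
gen 22: "11"  (len 2)
gen 23: "111"  (len 3)
gen 24: "110"  (len 3)
gen 25: "100"  (len 3)
gen 26: "0011"  (len 4)
gen 27: "011"  (len 3)
gen 28: "11"  (len 2)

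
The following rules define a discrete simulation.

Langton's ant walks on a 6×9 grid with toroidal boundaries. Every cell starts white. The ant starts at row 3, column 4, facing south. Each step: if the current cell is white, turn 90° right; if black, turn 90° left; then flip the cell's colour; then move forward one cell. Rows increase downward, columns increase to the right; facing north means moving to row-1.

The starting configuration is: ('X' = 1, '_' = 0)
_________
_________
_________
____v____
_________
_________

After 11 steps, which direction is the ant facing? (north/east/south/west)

step 0: _________
_________
_________
____v____
_________
_________
step 1: _________
_________
_________
___<X____
_________
_________
step 2: _________
_________
___^_____
___XX____
_________
_________
step 3: _________
_________
___X>____
___XX____
_________
_________
step 4: _________
_________
___XX____
___Xv____
_________
_________
step 5: _________
_________
___XX____
___X_>___
_________
_________
step 6: _________
_________
___XX____
___X_X___
_____v___
_________
step 7: _________
_________
___XX____
___X_X___
____<X___
_________
step 8: _________
_________
___XX____
___X^X___
____XX___
_________
step 9: _________
_________
___XX____
___XX>___
____XX___
_________
step 10: _________
_________
___XX^___
___XX____
____XX___
_________
step 11: _________
_________
___XXX>__
___XX____
____XX___
_________

east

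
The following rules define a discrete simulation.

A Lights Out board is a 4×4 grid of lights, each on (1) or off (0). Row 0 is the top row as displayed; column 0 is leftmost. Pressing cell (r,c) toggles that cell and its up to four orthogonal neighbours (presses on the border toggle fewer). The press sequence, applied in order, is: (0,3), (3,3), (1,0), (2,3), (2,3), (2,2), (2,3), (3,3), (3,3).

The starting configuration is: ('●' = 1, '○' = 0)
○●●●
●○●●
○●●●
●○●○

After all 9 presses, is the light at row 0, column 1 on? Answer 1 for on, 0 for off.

k=0  ○●●●
●○●●
○●●●
●○●○
k=1  ○●○○
●○●○
○●●●
●○●○
k=2  ○●○○
●○●○
○●●○
●○○●
k=3  ●●○○
○●●○
●●●○
●○○●
k=4  ●●○○
○●●●
●●○●
●○○○
k=5  ●●○○
○●●○
●●●○
●○○●
k=6  ●●○○
○●○○
●○○●
●○●●
k=7  ●●○○
○●○●
●○●○
●○●○
k=8  ●●○○
○●○●
●○●●
●○○●
k=9  ●●○○
○●○●
●○●○
●○●○

1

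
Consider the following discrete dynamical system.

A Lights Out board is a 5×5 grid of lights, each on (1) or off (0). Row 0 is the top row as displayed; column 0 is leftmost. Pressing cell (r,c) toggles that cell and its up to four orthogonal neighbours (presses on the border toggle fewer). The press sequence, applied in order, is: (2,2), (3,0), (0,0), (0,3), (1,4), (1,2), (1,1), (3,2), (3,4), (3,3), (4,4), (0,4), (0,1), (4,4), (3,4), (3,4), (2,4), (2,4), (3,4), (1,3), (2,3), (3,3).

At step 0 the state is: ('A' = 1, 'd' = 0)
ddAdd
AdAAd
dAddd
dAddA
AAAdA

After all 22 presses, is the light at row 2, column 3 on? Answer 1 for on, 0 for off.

0) ddAdd
AdAAd
dAddd
dAddA
AAAdA
1) ddAdd
AddAd
ddAAd
dAAdA
AAAdA
2) ddAdd
AddAd
AdAAd
AdAdA
dAAdA
3) AAAdd
dddAd
AdAAd
AdAdA
dAAdA
4) AAdAA
ddddd
AdAAd
AdAdA
dAAdA
5) AAdAd
dddAA
AdAAA
AdAdA
dAAdA
6) AAAAd
dAAdA
AddAA
AdAdA
dAAdA
7) AdAAd
AdddA
AAdAA
AdAdA
dAAdA
8) AdAAd
AdddA
AAAAA
AAdAA
dAddA
9) AdAAd
AdddA
AAAAd
AAddd
dAddd
10) AdAAd
AdddA
AAAdd
AAAAA
dAdAd
11) AdAAd
AdddA
AAAdd
AAAAd
dAddA
12) AdAdA
Adddd
AAAdd
AAAAd
dAddA
13) dAddA
AAddd
AAAdd
AAAAd
dAddA
14) dAddA
AAddd
AAAdd
AAAAA
dAdAd
15) dAddA
AAddd
AAAdA
AAAdd
dAdAA
16) dAddA
AAddd
AAAdd
AAAAA
dAdAd
17) dAddA
AAddA
AAAAA
AAAAd
dAdAd
18) dAddA
AAddd
AAAdd
AAAAA
dAdAd
19) dAddA
AAddd
AAAdA
AAAdd
dAdAA
20) dAdAA
AAAAA
AAAAA
AAAdd
dAdAA
21) dAdAA
AAAdA
AAddd
AAAAd
dAdAA
22) dAdAA
AAAdA
AAdAd
AAddA
dAddA

1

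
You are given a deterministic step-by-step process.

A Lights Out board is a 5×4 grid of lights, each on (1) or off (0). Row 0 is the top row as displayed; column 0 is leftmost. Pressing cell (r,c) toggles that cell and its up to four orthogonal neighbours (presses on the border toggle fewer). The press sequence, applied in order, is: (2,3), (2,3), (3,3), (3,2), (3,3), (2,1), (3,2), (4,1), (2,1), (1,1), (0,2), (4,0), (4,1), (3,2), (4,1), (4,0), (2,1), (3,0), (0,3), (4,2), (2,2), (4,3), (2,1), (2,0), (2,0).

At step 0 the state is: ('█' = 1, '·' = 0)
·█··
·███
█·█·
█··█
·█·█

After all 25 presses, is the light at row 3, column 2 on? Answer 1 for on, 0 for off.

0) ·█··
·███
█·█·
█··█
·█·█
1) ·█··
·██·
█··█
█···
·█·█
2) ·█··
·███
█·█·
█··█
·█·█
3) ·█··
·███
█·██
█·█·
·█··
4) ·█··
·███
█··█
██·█
·██·
5) ·█··
·███
█···
███·
·███
6) ·█··
··██
·██·
█·█·
·███
7) ·█··
··██
·█··
██·█
·█·█
8) ·█··
··██
·█··
█··█
█·██
9) ·█··
·███
█·█·
██·█
█·██
10) ····
█··█
███·
██·█
█·██
11) ·███
█·██
███·
██·█
█·██
12) ·███
█·██
███·
·█·█
·███
13) ·███
█·██
███·
···█
█··█
14) ·███
█·██
██··
·██·
█·██
15) ·███
█·██
██··
··█·
·█·█
16) ·███
█·██
██··
█·█·
█··█
17) ·███
████
··█·
███·
█··█
18) ·███
████
█·█·
··█·
···█
19) ·█··
███·
█·█·
··█·
···█
20) ·█··
███·
█·█·
····
·██·
21) ·█··
██··
██·█
··█·
·██·
22) ·█··
██··
██·█
··██
·█·█
23) ·█··
█···
··██
·███
·█·█
24) ·█··
····
████
████
·█·█
25) ·█··
█···
··██
·███
·█·█

1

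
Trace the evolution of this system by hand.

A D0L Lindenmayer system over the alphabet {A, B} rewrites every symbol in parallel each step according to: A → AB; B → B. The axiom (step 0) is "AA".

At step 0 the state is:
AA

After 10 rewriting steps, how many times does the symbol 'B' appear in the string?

20

k=0  AA
k=1  ABAB
k=2  ABBABB
k=3  ABBBABBB
k=4  ABBBBABBBB
k=5  ABBBBBABBBBB
k=6  ABBBBBBABBBBBB
k=7  ABBBBBBBABBBBBBB
k=8  ABBBBBBBBABBBBBBBB
k=9  ABBBBBBBBBABBBBBBBBB
k=10  ABBBBBBBBBBABBBBBBBBBB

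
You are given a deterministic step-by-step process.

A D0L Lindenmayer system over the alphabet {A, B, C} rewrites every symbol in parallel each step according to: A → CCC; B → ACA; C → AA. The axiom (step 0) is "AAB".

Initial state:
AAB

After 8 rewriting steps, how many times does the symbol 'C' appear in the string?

1296

k=0  AAB
k=1  CCCCCCACA
k=2  AAAAAAAAAAAACCCAACCC
k=3  CCCCCCCCCCCCCCCCCCCCCCCCCCCCCCCCCCCCAAAAAACCCCCCAAAAAA
k=4  AAAAAAAAAAAAAAAAAAAAAAAAAAAAAAAAAAAAAAAAAAAAAAAAAAAAAAAAAAAAAAAAAAAAAAAACCCCCCCCCCCCCCCCCCAAAAAAAAAAAACCCCCCCCCCCCCCCCCC
k=5  CCCCCCCCCCCCCCCCCCCCCCCCCCCCCCCCCCCCCCCCCCCCCCCCCCCCCCCCCC…CCCCCCCCCCCCCCCCCCCCCCAAAAAAAAAAAAAAAAAAAAAAAAAAAAAAAAAAAA  (len 324)
k=6  AAAAAAAAAAAAAAAAAAAAAAAAAAAAAAAAAAAAAAAAAAAAAAAAAAAAAAAAAA…CCCCCCCCCCCCCCCCCCCCCCCCCCCCCCCCCCCCCCCCCCCCCCCCCCCCCCCCCC  (len 720)
k=7  CCCCCCCCCCCCCCCCCCCCCCCCCCCCCCCCCCCCCCCCCCCCCCCCCCCCCCCCCC…AAAAAAAAAAAAAAAAAAAAAAAAAAAAAAAAAAAAAAAAAAAAAAAAAAAAAAAAAA  (len 1944)
k=8  AAAAAAAAAAAAAAAAAAAAAAAAAAAAAAAAAAAAAAAAAAAAAAAAAAAAAAAAAA…CCCCCCCCCCCCCCCCCCCCCCCCCCCCCCCCCCCCCCCCCCCCCCCCCCCCCCCCCC  (len 4320)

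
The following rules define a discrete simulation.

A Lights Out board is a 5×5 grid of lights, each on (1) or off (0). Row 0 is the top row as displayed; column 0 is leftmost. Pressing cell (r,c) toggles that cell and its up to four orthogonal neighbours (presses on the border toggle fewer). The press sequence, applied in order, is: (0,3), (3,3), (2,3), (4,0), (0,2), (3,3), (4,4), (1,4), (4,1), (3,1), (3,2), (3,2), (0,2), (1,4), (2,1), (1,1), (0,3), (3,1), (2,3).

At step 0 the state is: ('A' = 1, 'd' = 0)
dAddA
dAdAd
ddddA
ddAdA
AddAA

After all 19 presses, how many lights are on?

12

gen 0: dAddA
dAdAd
ddddA
ddAdA
AddAA
gen 1: dAAAd
dAddd
ddddA
ddAdA
AddAA
gen 2: dAAAd
dAddd
dddAA
dddAd
AdddA
gen 3: dAAAd
dAdAd
ddAdd
ddddd
AdddA
gen 4: dAAAd
dAdAd
ddAdd
Adddd
dAddA
gen 5: ddddd
dAAAd
ddAdd
Adddd
dAddA
gen 6: ddddd
dAAAd
ddAAd
AdAAA
dAdAA
gen 7: ddddd
dAAAd
ddAAd
AdAAd
dAddd
gen 8: ddddA
dAAdA
ddAAA
AdAAd
dAddd
gen 9: ddddA
dAAdA
ddAAA
AAAAd
AdAdd
gen 10: ddddA
dAAdA
dAAAA
dddAd
AAAdd
gen 11: ddddA
dAAdA
dAdAA
dAAdd
AAddd
gen 12: ddddA
dAAdA
dAAAA
dddAd
AAAdd
gen 13: dAAAA
dAddA
dAAAA
dddAd
AAAdd
gen 14: dAAAd
dAdAd
dAAAd
dddAd
AAAdd
gen 15: dAAAd
dddAd
AddAd
dAdAd
AAAdd
gen 16: ddAAd
AAAAd
AAdAd
dAdAd
AAAdd
gen 17: ddddA
AAAdd
AAdAd
dAdAd
AAAdd
gen 18: ddddA
AAAdd
AddAd
AdAAd
AdAdd
gen 19: ddddA
AAAAd
AdAdA
AdAdd
AdAdd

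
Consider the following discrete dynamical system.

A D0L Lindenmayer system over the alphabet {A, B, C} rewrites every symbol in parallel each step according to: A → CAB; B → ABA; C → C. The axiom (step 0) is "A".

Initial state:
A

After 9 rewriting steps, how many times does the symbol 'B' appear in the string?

0) A
1) CAB
2) CCABABA
3) CCCABABACABABACAB
4) CCCCABABACABABACABCCABABACABABACABCCABABA
5) CCCCCABABACABABACABCCABABACABABACABCCABABACCCABABACABABACABCCABABACABABACABCCABABACCCABABACABABACAB
6) CCCCCCABABACABABACABCCABABACABABACABCCABABACCCABABACABABAC…CCCABABACABABACABCCCCABABACABABACABCCABABACABABACABCCABABA  (len 239)
7) CCCCCCCABABACABABACABCCABABACABABACABCCABABACCCABABACABABA…ACCCABABACABABACABCCABABACABABACABCCABABACCCABABACABABACAB  (len 577)
8) CCCCCCCCABABACABABACABCCABABACABABACABCCABABACCCABABACABAB…CCCABABACABABACABCCCCABABACABABACABCCABABACABABACABCCABABA  (len 1393)
9) CCCCCCCCCABABACABABACABCCABABACABABACABCCABABACCCABABACABA…ACCCABABACABABACABCCABABACABABACABCCABABACCCABABACABABACAB  (len 3363)

985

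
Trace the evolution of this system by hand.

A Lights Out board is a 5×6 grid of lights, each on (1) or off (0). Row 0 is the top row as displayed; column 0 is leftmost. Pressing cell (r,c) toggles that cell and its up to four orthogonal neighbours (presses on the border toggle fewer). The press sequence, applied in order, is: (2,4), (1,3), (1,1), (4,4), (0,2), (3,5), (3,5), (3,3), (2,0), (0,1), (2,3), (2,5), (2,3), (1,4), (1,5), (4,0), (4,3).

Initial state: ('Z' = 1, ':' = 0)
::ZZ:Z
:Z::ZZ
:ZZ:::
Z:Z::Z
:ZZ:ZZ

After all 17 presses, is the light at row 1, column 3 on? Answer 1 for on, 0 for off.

k=0  ::ZZ:Z
:Z::ZZ
:ZZ:::
Z:Z::Z
:ZZ:ZZ
k=1  ::ZZ:Z
:Z:::Z
:ZZZZZ
Z:Z:ZZ
:ZZ:ZZ
k=2  ::Z::Z
:ZZZZZ
:ZZ:ZZ
Z:Z:ZZ
:ZZ:ZZ
k=3  :ZZ::Z
Z::ZZZ
::Z:ZZ
Z:Z:ZZ
:ZZ:ZZ
k=4  :ZZ::Z
Z::ZZZ
::Z:ZZ
Z:Z::Z
:ZZZ::
k=5  :::Z:Z
Z:ZZZZ
::Z:ZZ
Z:Z::Z
:ZZZ::
k=6  :::Z:Z
Z:ZZZZ
::Z:Z:
Z:Z:Z:
:ZZZ:Z
k=7  :::Z:Z
Z:ZZZZ
::Z:ZZ
Z:Z::Z
:ZZZ::
k=8  :::Z:Z
Z:ZZZZ
::ZZZZ
Z::ZZZ
:ZZ:::
k=9  :::Z:Z
::ZZZZ
ZZZZZZ
:::ZZZ
:ZZ:::
k=10  ZZZZ:Z
:ZZZZZ
ZZZZZZ
:::ZZZ
:ZZ:::
k=11  ZZZZ:Z
:ZZ:ZZ
ZZ:::Z
::::ZZ
:ZZ:::
k=12  ZZZZ:Z
:ZZ:Z:
ZZ::Z:
::::Z:
:ZZ:::
k=13  ZZZZ:Z
:ZZZZ:
ZZZZ::
:::ZZ:
:ZZ:::
k=14  ZZZZZZ
:ZZ::Z
ZZZZZ:
:::ZZ:
:ZZ:::
k=15  ZZZZZ:
:ZZ:Z:
ZZZZZZ
:::ZZ:
:ZZ:::
k=16  ZZZZZ:
:ZZ:Z:
ZZZZZZ
Z::ZZ:
Z:Z:::
k=17  ZZZZZ:
:ZZ:Z:
ZZZZZZ
Z:::Z:
Z::ZZ:

0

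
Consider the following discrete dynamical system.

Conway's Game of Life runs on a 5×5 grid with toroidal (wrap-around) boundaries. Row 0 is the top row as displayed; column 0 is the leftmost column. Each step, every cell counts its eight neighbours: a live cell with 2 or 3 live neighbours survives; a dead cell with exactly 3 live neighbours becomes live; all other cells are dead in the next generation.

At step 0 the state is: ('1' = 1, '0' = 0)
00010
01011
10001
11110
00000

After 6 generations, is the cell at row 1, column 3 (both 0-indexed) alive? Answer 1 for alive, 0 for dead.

1

step 0: 00010
01011
10001
11110
00000
step 1: 00111
00110
00000
11110
01011
step 2: 11000
00101
00001
11010
00000
step 3: 11000
01011
01101
10001
00101
step 4: 01000
00011
01100
00101
00011
step 5: 10100
11010
11101
11101
10111
step 6: 00000
00010
00000
00000
00000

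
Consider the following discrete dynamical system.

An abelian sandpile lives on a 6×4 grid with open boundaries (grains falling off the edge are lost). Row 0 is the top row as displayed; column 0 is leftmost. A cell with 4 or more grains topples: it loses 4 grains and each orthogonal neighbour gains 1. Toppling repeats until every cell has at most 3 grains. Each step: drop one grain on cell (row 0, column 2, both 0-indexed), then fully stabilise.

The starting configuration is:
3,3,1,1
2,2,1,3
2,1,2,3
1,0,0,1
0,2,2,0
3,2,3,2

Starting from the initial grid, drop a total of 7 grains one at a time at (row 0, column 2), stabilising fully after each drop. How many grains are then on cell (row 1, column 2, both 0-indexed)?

3

gen 0: 3,3,1,1
2,2,1,3
2,1,2,3
1,0,0,1
0,2,2,0
3,2,3,2
gen 1: 3,3,2,1
2,2,1,3
2,1,2,3
1,0,0,1
0,2,2,0
3,2,3,2
gen 2: 3,3,3,1
2,2,1,3
2,1,2,3
1,0,0,1
0,2,2,0
3,2,3,2
gen 3: 0,1,1,2
3,3,2,3
2,1,2,3
1,0,0,1
0,2,2,0
3,2,3,2
gen 4: 0,1,2,2
3,3,2,3
2,1,2,3
1,0,0,1
0,2,2,0
3,2,3,2
gen 5: 0,1,3,2
3,3,2,3
2,1,2,3
1,0,0,1
0,2,2,0
3,2,3,2
gen 6: 0,2,0,3
3,3,3,3
2,1,2,3
1,0,0,1
0,2,2,0
3,2,3,2
gen 7: 0,2,1,3
3,3,3,3
2,1,2,3
1,0,0,1
0,2,2,0
3,2,3,2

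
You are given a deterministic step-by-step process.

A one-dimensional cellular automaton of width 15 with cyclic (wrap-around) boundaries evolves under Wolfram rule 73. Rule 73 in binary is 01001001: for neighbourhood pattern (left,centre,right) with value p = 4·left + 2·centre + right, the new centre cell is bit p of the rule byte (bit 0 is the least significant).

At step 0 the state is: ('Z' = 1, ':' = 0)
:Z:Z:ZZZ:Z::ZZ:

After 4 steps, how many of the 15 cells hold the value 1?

6

t=0: :Z:Z:ZZZ:Z::ZZ:
t=1: :::::Z:Z::::ZZ:
t=2: ZZZZ:::::ZZ:ZZ:
t=3: Z::Z:ZZZ:ZZ:ZZ:
t=4: :::::Z:Z:ZZ:ZZ:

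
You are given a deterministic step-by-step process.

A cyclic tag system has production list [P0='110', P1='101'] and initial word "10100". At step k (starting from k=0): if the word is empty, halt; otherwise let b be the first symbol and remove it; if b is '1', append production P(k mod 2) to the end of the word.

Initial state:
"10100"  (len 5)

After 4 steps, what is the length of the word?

0) "10100"  (len 5)
1) "0100110"  (len 7)
2) "100110"  (len 6)
3) "00110110"  (len 8)
4) "0110110"  (len 7)

7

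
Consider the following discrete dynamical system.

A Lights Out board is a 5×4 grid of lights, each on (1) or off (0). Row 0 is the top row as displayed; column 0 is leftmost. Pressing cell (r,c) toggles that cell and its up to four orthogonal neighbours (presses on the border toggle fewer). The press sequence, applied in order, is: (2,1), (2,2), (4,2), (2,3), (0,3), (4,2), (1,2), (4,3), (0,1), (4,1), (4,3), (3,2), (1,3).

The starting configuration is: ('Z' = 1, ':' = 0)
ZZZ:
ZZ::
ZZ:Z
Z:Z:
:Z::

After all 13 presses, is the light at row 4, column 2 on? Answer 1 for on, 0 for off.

[0] ZZZ:
ZZ::
ZZ:Z
Z:Z:
:Z::
[1] ZZZ:
Z:::
::ZZ
ZZZ:
:Z::
[2] ZZZ:
Z:Z:
:Z::
ZZ::
:Z::
[3] ZZZ:
Z:Z:
:Z::
ZZZ:
::ZZ
[4] ZZZ:
Z:ZZ
:ZZZ
ZZZZ
::ZZ
[5] ZZ:Z
Z:Z:
:ZZZ
ZZZZ
::ZZ
[6] ZZ:Z
Z:Z:
:ZZZ
ZZ:Z
:Z::
[7] ZZZZ
ZZ:Z
:Z:Z
ZZ:Z
:Z::
[8] ZZZZ
ZZ:Z
:Z:Z
ZZ::
:ZZZ
[9] :::Z
Z::Z
:Z:Z
ZZ::
:ZZZ
[10] :::Z
Z::Z
:Z:Z
Z:::
Z::Z
[11] :::Z
Z::Z
:Z:Z
Z::Z
Z:Z:
[12] :::Z
Z::Z
:ZZZ
ZZZ:
Z:::
[13] ::::
Z:Z:
:ZZ:
ZZZ:
Z:::

0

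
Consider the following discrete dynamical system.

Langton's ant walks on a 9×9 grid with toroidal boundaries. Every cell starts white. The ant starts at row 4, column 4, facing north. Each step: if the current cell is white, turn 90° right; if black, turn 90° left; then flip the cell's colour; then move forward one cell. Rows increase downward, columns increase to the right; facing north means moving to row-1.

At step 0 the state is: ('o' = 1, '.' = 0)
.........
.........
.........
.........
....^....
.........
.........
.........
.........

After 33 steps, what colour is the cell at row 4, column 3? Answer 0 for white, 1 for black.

step 0: .........
.........
.........
.........
....^....
.........
.........
.........
.........
step 1: .........
.........
.........
.........
....o>...
.........
.........
.........
.........
step 2: .........
.........
.........
.........
....oo...
.....v...
.........
.........
.........
step 3: .........
.........
.........
.........
....oo...
....<o...
.........
.........
.........
step 4: .........
.........
.........
.........
....^o...
....oo...
.........
.........
.........
step 5: .........
.........
.........
.........
...<.o...
....oo...
.........
.........
.........
step 6: .........
.........
.........
...^.....
...o.o...
....oo...
.........
.........
.........
step 7: .........
.........
.........
...o>....
...o.o...
....oo...
.........
.........
.........
step 8: .........
.........
.........
...oo....
...ovo...
....oo...
.........
.........
.........
step 9: .........
.........
.........
...oo....
...<oo...
....oo...
.........
.........
.........
step 10: .........
.........
.........
...oo....
....oo...
...voo...
.........
.........
.........
step 11: .........
.........
.........
...oo....
....oo...
..<ooo...
.........
.........
.........
step 12: .........
.........
.........
...oo....
..^.oo...
..oooo...
.........
.........
.........
step 13: .........
.........
.........
...oo....
..o>oo...
..oooo...
.........
.........
.........
step 14: .........
.........
.........
...oo....
..oooo...
..ovoo...
.........
.........
.........
step 15: .........
.........
.........
...oo....
..oooo...
..o.>o...
.........
.........
.........
step 16: .........
.........
.........
...oo....
..oo^o...
..o..o...
.........
.........
.........
step 17: .........
.........
.........
...oo....
..o<.o...
..o..o...
.........
.........
.........
step 18: .........
.........
.........
...oo....
..o..o...
..ov.o...
.........
.........
.........
step 19: .........
.........
.........
...oo....
..o..o...
..<o.o...
.........
.........
.........
step 20: .........
.........
.........
...oo....
..o..o...
...o.o...
..v......
.........
.........
step 21: .........
.........
.........
...oo....
..o..o...
...o.o...
.<o......
.........
.........
step 22: .........
.........
.........
...oo....
..o..o...
.^.o.o...
.oo......
.........
.........
step 23: .........
.........
.........
...oo....
..o..o...
.o>o.o...
.oo......
.........
.........
step 24: .........
.........
.........
...oo....
..o..o...
.ooo.o...
.ov......
.........
.........
step 25: .........
.........
.........
...oo....
..o..o...
.ooo.o...
.o.>.....
.........
.........
step 26: .........
.........
.........
...oo....
..o..o...
.ooo.o...
.o.o.....
...v.....
.........
step 27: .........
.........
.........
...oo....
..o..o...
.ooo.o...
.o.o.....
..<o.....
.........
step 28: .........
.........
.........
...oo....
..o..o...
.ooo.o...
.o^o.....
..oo.....
.........
step 29: .........
.........
.........
...oo....
..o..o...
.ooo.o...
.oo>.....
..oo.....
.........
step 30: .........
.........
.........
...oo....
..o..o...
.oo^.o...
.oo......
..oo.....
.........
step 31: .........
.........
.........
...oo....
..o..o...
.o<..o...
.oo......
..oo.....
.........
step 32: .........
.........
.........
...oo....
..o..o...
.o...o...
.ov......
..oo.....
.........
step 33: .........
.........
.........
...oo....
..o..o...
.o...o...
.o.>.....
..oo.....
.........

0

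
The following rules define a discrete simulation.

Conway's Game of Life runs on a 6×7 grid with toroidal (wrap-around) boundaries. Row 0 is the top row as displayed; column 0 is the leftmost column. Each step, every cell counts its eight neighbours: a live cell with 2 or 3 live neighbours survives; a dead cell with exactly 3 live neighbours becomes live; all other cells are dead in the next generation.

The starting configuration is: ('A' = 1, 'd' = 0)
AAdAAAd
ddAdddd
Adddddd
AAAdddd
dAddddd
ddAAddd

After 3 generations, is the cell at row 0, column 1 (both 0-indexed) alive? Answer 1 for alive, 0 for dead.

0

gen 0: AAdAAAd
ddAdddd
Adddddd
AAAdddd
dAddddd
ddAAddd
gen 1: dAddAdd
AdAAAdA
AdAdddd
AdAdddd
AddAddd
AddAddd
gen 2: dAddAAA
AdAdAAA
AdAdddd
AdAAddA
AdAAddA
AAAAAdd
gen 3: ddddddd
ddAdAdd
ddAdAdd
ddddddd
dddddAd
ddddddd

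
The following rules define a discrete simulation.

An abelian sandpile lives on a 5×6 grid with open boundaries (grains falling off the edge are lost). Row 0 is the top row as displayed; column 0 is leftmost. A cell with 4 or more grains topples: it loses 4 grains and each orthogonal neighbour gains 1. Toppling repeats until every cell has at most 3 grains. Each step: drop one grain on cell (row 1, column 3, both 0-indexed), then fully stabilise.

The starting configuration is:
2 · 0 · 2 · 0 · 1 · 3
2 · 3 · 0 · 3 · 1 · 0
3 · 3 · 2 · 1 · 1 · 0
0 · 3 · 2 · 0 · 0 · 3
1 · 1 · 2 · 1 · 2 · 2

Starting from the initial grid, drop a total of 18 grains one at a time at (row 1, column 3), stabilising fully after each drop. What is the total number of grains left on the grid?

0) 2 · 0 · 2 · 0 · 1 · 3
2 · 3 · 0 · 3 · 1 · 0
3 · 3 · 2 · 1 · 1 · 0
0 · 3 · 2 · 0 · 0 · 3
1 · 1 · 2 · 1 · 2 · 2
1) 2 · 0 · 2 · 1 · 1 · 3
2 · 3 · 1 · 0 · 2 · 0
3 · 3 · 2 · 2 · 1 · 0
0 · 3 · 2 · 0 · 0 · 3
1 · 1 · 2 · 1 · 2 · 2
2) 2 · 0 · 2 · 1 · 1 · 3
2 · 3 · 1 · 1 · 2 · 0
3 · 3 · 2 · 2 · 1 · 0
0 · 3 · 2 · 0 · 0 · 3
1 · 1 · 2 · 1 · 2 · 2
3) 2 · 0 · 2 · 1 · 1 · 3
2 · 3 · 1 · 2 · 2 · 0
3 · 3 · 2 · 2 · 1 · 0
0 · 3 · 2 · 0 · 0 · 3
1 · 1 · 2 · 1 · 2 · 2
4) 2 · 0 · 2 · 1 · 1 · 3
2 · 3 · 1 · 3 · 2 · 0
3 · 3 · 2 · 2 · 1 · 0
0 · 3 · 2 · 0 · 0 · 3
1 · 1 · 2 · 1 · 2 · 2
5) 2 · 0 · 2 · 2 · 1 · 3
2 · 3 · 2 · 0 · 3 · 0
3 · 3 · 2 · 3 · 1 · 0
0 · 3 · 2 · 0 · 0 · 3
1 · 1 · 2 · 1 · 2 · 2
6) 2 · 0 · 2 · 2 · 1 · 3
2 · 3 · 2 · 1 · 3 · 0
3 · 3 · 2 · 3 · 1 · 0
0 · 3 · 2 · 0 · 0 · 3
1 · 1 · 2 · 1 · 2 · 2
7) 2 · 0 · 2 · 2 · 1 · 3
2 · 3 · 2 · 2 · 3 · 0
3 · 3 · 2 · 3 · 1 · 0
0 · 3 · 2 · 0 · 0 · 3
1 · 1 · 2 · 1 · 2 · 2
8) 2 · 0 · 2 · 2 · 1 · 3
2 · 3 · 2 · 3 · 3 · 0
3 · 3 · 2 · 3 · 1 · 0
0 · 3 · 2 · 0 · 0 · 3
1 · 1 · 2 · 1 · 2 · 2
9) 2 · 0 · 2 · 3 · 2 · 3
2 · 3 · 3 · 2 · 0 · 1
3 · 3 · 3 · 0 · 3 · 0
0 · 3 · 2 · 1 · 0 · 3
1 · 1 · 2 · 1 · 2 · 2
10) 2 · 0 · 2 · 3 · 2 · 3
2 · 3 · 3 · 3 · 0 · 1
3 · 3 · 3 · 0 · 3 · 0
0 · 3 · 2 · 1 · 0 · 3
1 · 1 · 2 · 1 · 2 · 2
11) 3 · 2 · 0 · 1 · 3 · 3
0 · 2 · 3 · 2 · 1 · 1
1 · 3 · 2 · 2 · 3 · 0
2 · 1 · 0 · 2 · 0 · 3
1 · 2 · 3 · 1 · 2 · 2
12) 3 · 2 · 0 · 1 · 3 · 3
0 · 2 · 3 · 3 · 1 · 1
1 · 3 · 2 · 2 · 3 · 0
2 · 1 · 0 · 2 · 0 · 3
1 · 2 · 3 · 1 · 2 · 2
13) 3 · 2 · 1 · 2 · 3 · 3
0 · 3 · 0 · 1 · 2 · 1
1 · 3 · 3 · 3 · 3 · 0
2 · 1 · 0 · 2 · 0 · 3
1 · 2 · 3 · 1 · 2 · 2
14) 3 · 2 · 1 · 2 · 3 · 3
0 · 3 · 0 · 2 · 2 · 1
1 · 3 · 3 · 3 · 3 · 0
2 · 1 · 0 · 2 · 0 · 3
1 · 2 · 3 · 1 · 2 · 2
15) 3 · 2 · 1 · 2 · 3 · 3
0 · 3 · 0 · 3 · 2 · 1
1 · 3 · 3 · 3 · 3 · 0
2 · 1 · 0 · 2 · 0 · 3
1 · 2 · 3 · 1 · 2 · 2
16) 3 · 3 · 2 · 0 · 2 · 0
1 · 0 · 3 · 3 · 1 · 3
2 · 1 · 1 · 2 · 1 · 1
2 · 2 · 1 · 3 · 1 · 3
1 · 2 · 3 · 1 · 2 · 2
17) 3 · 3 · 3 · 1 · 2 · 0
1 · 1 · 0 · 1 · 2 · 3
2 · 1 · 2 · 3 · 1 · 1
2 · 2 · 1 · 3 · 1 · 3
1 · 2 · 3 · 1 · 2 · 2
18) 3 · 3 · 3 · 1 · 2 · 0
1 · 1 · 0 · 2 · 2 · 3
2 · 1 · 2 · 3 · 1 · 1
2 · 2 · 1 · 3 · 1 · 3
1 · 2 · 3 · 1 · 2 · 2

54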